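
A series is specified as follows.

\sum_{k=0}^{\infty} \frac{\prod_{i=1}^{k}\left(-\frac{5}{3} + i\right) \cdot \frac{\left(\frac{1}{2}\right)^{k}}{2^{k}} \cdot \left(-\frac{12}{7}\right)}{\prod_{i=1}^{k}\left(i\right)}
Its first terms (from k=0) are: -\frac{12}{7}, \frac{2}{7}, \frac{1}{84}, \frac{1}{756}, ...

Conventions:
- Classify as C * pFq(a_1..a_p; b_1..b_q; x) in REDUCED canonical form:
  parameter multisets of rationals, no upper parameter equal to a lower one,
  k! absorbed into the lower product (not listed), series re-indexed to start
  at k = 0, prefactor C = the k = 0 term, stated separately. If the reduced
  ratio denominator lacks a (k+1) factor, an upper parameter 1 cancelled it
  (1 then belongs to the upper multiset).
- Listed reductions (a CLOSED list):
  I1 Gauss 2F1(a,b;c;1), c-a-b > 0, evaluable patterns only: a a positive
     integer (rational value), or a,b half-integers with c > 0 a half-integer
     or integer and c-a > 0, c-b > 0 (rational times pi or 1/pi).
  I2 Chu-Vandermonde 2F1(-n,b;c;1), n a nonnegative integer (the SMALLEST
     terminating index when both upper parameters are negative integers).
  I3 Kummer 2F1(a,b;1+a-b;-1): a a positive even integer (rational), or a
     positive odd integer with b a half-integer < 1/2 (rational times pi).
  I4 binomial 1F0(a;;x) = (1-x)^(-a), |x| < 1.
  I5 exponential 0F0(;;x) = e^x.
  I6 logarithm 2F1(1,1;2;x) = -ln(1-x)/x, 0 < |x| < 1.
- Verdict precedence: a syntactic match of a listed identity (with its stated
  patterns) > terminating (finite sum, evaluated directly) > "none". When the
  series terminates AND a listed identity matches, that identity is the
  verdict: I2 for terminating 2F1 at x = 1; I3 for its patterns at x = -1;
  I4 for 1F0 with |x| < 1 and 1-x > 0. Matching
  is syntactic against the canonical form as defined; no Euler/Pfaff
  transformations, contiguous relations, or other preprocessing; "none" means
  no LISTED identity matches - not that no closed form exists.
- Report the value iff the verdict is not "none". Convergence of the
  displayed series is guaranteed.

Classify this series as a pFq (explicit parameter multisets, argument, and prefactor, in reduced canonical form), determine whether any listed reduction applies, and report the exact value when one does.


Classification (C = -\frac{12}{7}): 1F0 with upper {-\frac{2}{3}}, lower {-}, argument x = \frac{1}{4}. Verdict: this is the binomial series (I4) (the 1F0 binomial series: exponent 2/3, x = \frac{1}{4}). Hence: \left(-\frac{12}{7}\right) \cdot \left(\frac{3}{4}\right)^{\frac{2}{3}}.

Structural cue: t_0 = -\frac{12}{7} here, and the two k-th powers (prefactor -12/7) combine into one argument.
Term ratio: r(k) = \frac{1}{4} * (k-\frac{2}{3}) / [(k+1)] - rational in k, leading ratio \frac{1}{4}; with t_0 = -\frac{12}{7}, classification follows.


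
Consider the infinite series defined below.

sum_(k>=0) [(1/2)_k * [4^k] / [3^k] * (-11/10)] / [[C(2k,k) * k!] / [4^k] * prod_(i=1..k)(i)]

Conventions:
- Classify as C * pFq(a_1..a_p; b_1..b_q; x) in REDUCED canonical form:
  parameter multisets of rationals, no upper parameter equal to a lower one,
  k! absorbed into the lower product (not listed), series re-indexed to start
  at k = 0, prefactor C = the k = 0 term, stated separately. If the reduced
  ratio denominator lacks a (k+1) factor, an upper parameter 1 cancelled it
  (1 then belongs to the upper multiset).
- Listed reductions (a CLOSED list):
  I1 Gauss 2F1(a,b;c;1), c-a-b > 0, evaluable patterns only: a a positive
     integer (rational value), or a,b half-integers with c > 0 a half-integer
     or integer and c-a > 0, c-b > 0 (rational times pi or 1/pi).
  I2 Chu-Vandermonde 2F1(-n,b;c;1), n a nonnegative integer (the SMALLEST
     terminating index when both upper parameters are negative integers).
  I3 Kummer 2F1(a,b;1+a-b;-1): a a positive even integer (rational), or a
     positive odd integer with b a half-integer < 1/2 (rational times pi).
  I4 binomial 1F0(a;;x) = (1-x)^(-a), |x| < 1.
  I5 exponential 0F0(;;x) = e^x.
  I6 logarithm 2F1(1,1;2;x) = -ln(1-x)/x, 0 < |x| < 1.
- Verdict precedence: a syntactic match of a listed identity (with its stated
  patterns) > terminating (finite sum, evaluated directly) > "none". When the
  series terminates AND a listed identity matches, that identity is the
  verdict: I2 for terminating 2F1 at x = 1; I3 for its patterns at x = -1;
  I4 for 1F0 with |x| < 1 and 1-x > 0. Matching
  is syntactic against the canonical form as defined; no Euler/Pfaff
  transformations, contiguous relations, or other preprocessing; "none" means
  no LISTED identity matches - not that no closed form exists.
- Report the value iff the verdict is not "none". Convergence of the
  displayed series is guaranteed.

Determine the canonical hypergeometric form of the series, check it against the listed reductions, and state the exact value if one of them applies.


The tell: from the first term -11/10: the product of the first k integers (C = -11/10) is k!.
Ratio: r(k) = (4/3) * 1 / [(k+1)] - rational in k, leading ratio (4/3); with t_0 = -11/10, classification follows.

At argument 4/3: a 0F0 with upper {-}, lower {-}, scaled by C = -11/10. Verdict at x = 4/3: the exponential series (I5) matches (the 0F0 exponential series at x = 4/3). Sum: (-11/10) * e^(4/3).


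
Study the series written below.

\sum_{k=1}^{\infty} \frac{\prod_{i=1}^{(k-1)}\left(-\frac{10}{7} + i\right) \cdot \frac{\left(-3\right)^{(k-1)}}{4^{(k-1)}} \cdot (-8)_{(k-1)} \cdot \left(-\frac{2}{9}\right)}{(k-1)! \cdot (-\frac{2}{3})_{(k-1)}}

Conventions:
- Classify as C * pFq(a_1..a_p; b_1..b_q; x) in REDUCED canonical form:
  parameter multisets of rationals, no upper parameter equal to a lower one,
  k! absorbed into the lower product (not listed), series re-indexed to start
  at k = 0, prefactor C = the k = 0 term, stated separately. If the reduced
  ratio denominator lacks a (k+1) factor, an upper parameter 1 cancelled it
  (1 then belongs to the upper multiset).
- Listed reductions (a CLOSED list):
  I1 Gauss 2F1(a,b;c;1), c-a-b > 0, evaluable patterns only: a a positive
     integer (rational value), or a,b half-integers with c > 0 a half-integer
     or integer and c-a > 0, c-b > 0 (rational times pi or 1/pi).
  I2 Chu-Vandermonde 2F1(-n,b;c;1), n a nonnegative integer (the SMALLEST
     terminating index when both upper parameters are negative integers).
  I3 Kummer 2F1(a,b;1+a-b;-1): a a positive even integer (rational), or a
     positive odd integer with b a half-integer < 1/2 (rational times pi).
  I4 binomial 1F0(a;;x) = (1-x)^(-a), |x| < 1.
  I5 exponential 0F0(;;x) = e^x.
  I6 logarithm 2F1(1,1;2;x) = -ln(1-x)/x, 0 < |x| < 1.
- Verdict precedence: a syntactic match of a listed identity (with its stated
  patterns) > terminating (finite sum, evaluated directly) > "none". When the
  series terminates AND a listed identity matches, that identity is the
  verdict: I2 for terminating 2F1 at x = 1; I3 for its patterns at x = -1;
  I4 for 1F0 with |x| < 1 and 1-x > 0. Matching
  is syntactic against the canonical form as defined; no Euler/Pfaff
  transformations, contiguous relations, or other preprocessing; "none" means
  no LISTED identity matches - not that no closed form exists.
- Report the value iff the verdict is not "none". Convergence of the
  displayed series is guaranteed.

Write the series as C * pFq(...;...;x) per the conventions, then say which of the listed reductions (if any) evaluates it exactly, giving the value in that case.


At argument -\frac{3}{4}: a 2F1 with upper {-8, -\frac{3}{7}}, lower {-\frac{2}{3}}, scaled by C = -\frac{2}{9}. Verdict: terminating (-8 upstairs). 9 nonzero terms in all; added directly. Sum: -\frac{37568259138943229}{1469744224026624}.

Key step: with t_0 = -\frac{2}{9}, the two geometric factors (C = -2/9) combine into one argument.
Ratio: r(k) = -\frac{3}{4} * (k-8) (k-\frac{3}{7}) / [(k-\frac{2}{3}) (k+1)] - rational; roots negated = parameters, x = -\frac{3}{4}, C = -\frac{2}{9}.


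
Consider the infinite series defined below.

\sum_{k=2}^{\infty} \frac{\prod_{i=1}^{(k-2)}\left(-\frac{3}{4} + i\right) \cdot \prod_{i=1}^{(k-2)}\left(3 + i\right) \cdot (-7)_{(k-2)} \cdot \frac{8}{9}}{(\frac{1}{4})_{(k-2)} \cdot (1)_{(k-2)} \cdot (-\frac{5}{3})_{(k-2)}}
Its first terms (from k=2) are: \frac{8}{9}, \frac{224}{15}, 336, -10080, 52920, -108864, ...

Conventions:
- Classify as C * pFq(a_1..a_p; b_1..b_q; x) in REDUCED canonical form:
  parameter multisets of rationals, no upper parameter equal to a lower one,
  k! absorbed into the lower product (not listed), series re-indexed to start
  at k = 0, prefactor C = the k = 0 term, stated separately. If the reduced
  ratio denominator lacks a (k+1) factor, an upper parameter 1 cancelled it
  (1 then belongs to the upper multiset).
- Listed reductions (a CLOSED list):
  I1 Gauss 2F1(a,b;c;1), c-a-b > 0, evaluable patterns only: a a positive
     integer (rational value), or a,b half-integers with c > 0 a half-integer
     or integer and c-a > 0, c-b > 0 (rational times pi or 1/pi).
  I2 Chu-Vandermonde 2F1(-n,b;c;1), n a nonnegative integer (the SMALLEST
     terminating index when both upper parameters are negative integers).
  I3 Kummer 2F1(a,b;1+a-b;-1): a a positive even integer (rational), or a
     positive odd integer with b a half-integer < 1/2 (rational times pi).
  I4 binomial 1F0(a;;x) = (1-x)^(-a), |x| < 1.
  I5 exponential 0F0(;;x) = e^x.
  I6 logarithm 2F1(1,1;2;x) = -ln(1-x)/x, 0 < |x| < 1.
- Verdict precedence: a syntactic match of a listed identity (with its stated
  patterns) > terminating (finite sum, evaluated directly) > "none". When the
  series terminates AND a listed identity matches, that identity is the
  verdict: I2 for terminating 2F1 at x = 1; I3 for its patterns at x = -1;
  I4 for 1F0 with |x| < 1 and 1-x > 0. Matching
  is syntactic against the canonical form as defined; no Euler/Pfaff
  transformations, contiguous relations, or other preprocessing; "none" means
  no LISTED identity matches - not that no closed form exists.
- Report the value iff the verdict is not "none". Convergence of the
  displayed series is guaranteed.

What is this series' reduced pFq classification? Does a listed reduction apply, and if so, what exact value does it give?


The tell: t_0 = \frac{8}{9} here, and the parameter 1/4 appears in both the upper and lower lists and cancels.
Term ratio: r(k) = 1 * (k-7) (k+4) / [(k-\frac{5}{3}) (k+1)] - rational in k. x = 1; t_0 = \frac{8}{9}; negate the roots.

Classification (C = \frac{8}{9}): 2F1 with upper {-7, 4}, lower {-\frac{5}{3}}, argument x = 1. Verdict: the Chu-Vandermonde identity I2 matches (terminating 2F1 at x = 1 with n = 7, b = 4, c = -\frac{5}{3}). Exact value: \frac{2992}{585}.


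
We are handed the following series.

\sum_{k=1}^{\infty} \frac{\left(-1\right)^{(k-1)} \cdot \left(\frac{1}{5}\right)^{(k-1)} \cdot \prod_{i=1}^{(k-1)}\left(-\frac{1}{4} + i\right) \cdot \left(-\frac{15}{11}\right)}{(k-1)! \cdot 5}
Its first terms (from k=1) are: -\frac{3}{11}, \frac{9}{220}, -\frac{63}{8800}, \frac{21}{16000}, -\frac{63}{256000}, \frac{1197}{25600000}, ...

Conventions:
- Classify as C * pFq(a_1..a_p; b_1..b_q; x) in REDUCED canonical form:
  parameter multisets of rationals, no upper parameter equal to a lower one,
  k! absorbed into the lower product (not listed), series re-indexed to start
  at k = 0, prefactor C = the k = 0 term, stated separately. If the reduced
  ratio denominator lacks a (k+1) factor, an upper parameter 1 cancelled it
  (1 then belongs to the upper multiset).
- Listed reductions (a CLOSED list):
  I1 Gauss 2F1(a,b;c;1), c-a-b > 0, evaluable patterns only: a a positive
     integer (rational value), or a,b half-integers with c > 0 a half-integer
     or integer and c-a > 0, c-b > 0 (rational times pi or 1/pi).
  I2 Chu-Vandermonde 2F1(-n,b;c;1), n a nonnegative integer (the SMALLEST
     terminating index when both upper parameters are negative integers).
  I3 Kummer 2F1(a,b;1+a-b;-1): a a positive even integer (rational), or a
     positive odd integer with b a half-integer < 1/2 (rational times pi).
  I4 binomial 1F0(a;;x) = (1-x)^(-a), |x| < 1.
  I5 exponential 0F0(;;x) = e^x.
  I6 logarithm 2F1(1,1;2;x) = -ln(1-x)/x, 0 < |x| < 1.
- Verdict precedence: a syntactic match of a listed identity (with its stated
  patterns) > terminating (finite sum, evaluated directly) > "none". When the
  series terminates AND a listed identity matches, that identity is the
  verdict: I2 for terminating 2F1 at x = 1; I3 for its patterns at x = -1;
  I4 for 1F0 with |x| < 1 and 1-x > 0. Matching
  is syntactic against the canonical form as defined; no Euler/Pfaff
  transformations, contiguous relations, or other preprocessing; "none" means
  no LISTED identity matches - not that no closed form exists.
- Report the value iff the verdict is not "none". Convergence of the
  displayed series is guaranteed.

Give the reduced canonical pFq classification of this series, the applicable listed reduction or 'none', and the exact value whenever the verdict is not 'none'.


The series (x = -\frac{1}{5}) is 1F0: upper {\frac{3}{4}}, lower {-}, prefactor -\frac{3}{11}. Verdict: the I4 binomial reduction applies (the 1F0 binomial series: exponent -3/4, x = -\frac{1}{5}). Exact value: \left(-\frac{3}{11}\right) \cdot \left(\frac{6}{5}\right)^{-\frac{3}{4}}.

Structural cue: t_0 = -\frac{3}{11} here, and the (-1)^k factor (prefactor -3/11) folds into the argument's sign.
Term ratio: r(k) = -\frac{1}{5} * (k+\frac{3}{4}) / [(k+1)] ; factor over Q: parameters, x = -\frac{1}{5}, and C = -\frac{3}{11}.


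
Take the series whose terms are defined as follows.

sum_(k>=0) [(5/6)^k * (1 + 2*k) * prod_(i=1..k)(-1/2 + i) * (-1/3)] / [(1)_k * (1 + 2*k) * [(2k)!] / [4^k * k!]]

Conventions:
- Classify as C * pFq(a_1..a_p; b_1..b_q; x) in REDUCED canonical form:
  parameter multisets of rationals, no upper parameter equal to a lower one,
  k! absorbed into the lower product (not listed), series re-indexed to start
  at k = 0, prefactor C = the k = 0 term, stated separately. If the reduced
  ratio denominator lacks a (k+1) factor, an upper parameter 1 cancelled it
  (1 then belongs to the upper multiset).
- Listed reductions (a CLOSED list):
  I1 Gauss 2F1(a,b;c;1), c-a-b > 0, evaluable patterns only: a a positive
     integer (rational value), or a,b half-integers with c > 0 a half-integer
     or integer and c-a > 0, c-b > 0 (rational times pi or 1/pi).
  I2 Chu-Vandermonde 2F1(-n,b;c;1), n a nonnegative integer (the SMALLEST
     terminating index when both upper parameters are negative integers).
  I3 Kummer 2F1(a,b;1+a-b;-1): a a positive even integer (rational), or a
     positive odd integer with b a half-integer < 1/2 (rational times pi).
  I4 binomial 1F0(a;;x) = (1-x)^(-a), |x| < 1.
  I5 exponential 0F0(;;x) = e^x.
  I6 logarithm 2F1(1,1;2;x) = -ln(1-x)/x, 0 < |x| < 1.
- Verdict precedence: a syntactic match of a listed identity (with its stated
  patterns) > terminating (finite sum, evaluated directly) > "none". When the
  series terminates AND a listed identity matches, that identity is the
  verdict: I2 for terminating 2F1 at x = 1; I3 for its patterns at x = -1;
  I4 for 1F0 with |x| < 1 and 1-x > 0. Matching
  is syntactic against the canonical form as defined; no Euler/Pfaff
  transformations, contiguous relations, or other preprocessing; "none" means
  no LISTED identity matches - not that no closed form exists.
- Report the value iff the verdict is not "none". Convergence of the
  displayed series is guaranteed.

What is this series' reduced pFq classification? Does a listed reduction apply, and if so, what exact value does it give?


Classification (C = -1/3): 0F0 with upper {-}, lower {-}, argument x = 5/6. Verdict at x = 5/6: exponential (I5) matches (the 0F0 exponential series at x = 5/6). Sum: (-1/3) * e^(5/6).

The tell: x = (5/6) and (1)_k (C = -1/3, x = 5/6) is k! itself.
Term ratio: r(k) = (5/6) * 1 / [(k+1)] - rational in k. x = (5/6); t_0 = -1/3; negate the roots.


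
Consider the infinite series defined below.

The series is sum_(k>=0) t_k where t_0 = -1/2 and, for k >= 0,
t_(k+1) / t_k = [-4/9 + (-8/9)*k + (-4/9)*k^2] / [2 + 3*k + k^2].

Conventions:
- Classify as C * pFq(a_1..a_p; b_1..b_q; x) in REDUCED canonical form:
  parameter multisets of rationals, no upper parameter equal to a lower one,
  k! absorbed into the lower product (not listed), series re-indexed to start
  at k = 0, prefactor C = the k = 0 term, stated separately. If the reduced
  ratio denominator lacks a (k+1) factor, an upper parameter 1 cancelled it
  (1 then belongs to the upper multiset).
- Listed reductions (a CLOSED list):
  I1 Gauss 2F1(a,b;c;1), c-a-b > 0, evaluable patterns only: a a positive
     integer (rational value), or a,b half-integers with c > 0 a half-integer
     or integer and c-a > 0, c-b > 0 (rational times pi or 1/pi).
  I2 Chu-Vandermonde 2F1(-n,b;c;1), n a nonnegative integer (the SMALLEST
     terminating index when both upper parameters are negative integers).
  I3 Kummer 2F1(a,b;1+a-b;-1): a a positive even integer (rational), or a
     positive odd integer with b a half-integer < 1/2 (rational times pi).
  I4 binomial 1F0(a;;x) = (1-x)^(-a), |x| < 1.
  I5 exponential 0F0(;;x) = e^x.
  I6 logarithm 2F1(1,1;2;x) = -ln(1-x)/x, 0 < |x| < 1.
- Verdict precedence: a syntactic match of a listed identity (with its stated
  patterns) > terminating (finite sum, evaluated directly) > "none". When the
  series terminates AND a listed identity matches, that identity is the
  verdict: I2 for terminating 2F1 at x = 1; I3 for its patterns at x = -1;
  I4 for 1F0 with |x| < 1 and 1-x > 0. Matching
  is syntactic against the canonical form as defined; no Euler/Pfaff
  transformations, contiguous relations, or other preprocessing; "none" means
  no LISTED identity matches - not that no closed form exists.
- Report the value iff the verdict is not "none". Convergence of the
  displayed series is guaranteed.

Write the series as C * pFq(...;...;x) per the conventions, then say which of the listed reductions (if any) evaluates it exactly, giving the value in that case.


The series (x = -4/9) is 2F1: upper {1, 1}, lower {2}, prefactor -1/2. Verdict: the I6 logarithm reduction fires (the logarithm: parameters (1,1;2), x = -4/9). Sum: (-9/8) * ln(13/9).

Structural cue: x = (-4/9) and roots of the ratio polynomials (C = -1/2) are the negated parameters.
Consecutive-term ratio: r(k) = (-4/9) * (k+1) (k+1) / [(k+2) (k+1)] - rational in k, leading ratio (-4/9); with t_0 = -1/2, classification follows.


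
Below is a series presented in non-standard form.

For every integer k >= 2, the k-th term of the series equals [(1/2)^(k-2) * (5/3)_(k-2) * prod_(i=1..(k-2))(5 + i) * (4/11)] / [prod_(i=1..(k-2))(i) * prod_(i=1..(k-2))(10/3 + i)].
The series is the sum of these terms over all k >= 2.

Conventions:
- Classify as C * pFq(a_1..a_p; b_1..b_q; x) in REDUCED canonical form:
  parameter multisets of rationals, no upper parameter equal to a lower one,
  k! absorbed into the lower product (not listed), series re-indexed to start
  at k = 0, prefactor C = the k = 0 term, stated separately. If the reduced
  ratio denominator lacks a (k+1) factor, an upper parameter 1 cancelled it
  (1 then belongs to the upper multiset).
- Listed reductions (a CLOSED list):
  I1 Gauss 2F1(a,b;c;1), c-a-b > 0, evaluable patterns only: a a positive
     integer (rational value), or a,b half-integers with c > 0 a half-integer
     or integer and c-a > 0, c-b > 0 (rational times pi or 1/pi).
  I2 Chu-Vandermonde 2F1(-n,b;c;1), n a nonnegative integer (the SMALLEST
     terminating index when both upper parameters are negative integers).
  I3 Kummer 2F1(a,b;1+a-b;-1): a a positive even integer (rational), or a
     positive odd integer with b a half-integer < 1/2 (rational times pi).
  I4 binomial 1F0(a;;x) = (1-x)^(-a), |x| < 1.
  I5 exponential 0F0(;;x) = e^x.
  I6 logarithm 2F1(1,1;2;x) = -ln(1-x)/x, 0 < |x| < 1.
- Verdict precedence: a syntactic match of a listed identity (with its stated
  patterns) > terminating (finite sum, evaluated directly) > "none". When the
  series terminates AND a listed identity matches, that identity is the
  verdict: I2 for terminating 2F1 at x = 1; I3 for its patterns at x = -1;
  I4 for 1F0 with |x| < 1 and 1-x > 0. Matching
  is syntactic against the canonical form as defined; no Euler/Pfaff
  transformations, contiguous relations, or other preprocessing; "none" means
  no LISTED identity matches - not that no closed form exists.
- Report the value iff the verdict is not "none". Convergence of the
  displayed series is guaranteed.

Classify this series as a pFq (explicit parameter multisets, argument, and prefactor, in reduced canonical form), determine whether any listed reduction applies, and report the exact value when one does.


With C = 4/11: the canonical form is 2F1(5/3, 6; 13/3; 1/2). Verdict: none. A 2F1 with upper {5/3, 6} fits none of I1-I6 at x = 1/2; the sum runs forever.

The tell: from the first term 4/11: the lower running product (C = 4/11) is a rising factorial.
Term ratio: r(k) = (1/2) * (k+5/3) (k+6) / [(k+13/3) (k+1)] - rational; roots negated = parameters, x = (1/2), C = 4/11.


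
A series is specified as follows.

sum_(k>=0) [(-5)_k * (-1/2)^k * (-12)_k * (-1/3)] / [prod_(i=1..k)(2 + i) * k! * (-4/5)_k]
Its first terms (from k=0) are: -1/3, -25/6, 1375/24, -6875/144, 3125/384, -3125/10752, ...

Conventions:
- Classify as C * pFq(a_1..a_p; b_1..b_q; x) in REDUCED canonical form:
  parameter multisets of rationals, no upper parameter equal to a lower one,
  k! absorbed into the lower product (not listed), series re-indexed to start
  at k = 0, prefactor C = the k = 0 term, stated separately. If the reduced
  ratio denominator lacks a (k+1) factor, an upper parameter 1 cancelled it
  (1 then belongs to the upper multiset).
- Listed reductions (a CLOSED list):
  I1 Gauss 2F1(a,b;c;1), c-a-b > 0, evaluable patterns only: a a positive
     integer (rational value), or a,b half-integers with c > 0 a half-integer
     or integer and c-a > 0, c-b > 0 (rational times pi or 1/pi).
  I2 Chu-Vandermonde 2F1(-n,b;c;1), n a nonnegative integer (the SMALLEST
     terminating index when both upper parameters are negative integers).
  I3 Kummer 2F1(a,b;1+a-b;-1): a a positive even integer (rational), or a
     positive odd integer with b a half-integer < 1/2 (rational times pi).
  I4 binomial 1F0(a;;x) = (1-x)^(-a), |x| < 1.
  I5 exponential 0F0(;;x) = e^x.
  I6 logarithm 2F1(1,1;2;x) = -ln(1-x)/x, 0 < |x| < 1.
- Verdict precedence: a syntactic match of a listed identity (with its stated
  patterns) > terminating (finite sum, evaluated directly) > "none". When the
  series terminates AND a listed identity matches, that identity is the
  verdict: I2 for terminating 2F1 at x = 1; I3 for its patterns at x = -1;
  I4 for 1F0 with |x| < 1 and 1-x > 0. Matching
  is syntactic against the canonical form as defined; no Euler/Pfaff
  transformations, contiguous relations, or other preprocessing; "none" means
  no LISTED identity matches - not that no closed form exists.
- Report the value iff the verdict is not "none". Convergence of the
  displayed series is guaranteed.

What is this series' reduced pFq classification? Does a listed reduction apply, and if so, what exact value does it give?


At argument -1/2: a 2F2 with upper {-12, -5}, lower {-4/5, 3}, scaled by C = -1/3. Verdict: terminating - upper -5 stops the sum at k = 5; the 6 terms are added exactly. Sum: 415973/32256.

The tell: from the first term -1/3: the lower running product (prefactor -1/3) is a rising factorial.
Ratio: r(k) = (-1/2) * (k-12) (k-5) / [(k-4/5) (k+3) (k+1)] ; factor over Q: parameters, x = (-1/2), and C = -1/3.


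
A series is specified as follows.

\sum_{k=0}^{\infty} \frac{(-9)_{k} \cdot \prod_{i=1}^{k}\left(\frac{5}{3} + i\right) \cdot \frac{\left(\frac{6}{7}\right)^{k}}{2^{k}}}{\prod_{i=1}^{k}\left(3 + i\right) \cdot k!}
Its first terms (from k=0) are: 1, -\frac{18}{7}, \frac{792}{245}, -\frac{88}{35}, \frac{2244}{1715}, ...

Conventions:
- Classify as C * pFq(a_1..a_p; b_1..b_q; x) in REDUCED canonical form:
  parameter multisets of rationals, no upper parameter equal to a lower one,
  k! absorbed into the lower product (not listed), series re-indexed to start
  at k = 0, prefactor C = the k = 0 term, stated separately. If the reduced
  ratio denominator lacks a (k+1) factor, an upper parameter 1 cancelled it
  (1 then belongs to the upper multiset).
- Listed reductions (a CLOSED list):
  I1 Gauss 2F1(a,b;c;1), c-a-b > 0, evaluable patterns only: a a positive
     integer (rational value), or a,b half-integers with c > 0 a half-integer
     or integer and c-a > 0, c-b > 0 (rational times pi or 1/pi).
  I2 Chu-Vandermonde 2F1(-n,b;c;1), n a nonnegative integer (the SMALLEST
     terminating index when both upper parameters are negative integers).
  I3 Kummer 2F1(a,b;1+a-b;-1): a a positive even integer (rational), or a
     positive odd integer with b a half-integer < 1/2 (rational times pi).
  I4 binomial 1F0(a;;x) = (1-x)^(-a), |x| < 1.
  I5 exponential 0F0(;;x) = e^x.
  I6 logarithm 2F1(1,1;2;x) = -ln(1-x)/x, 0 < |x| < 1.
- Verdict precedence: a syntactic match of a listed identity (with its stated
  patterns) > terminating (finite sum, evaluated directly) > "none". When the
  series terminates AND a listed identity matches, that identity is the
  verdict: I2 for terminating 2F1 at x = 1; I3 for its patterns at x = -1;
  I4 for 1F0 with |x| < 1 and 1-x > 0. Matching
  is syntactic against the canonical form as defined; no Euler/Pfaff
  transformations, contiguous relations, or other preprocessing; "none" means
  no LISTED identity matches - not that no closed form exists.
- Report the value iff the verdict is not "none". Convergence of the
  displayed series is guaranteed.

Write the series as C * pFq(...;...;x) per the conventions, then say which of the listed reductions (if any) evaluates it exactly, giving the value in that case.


At argument \frac{3}{7}: a 2F1 with upper {-9, \frac{8}{3}}, lower {4}, scaled by C = 1. Verdict: terminating - no listed pattern fits, but -9 in the upper list cuts the series at k = 9; direct evaluation. Value: \frac{278983954}{3268642167}.

First insight: with t_0 = 1, the two k-th powers (prefactor 1) combine into one argument.
Ratio: r(k) = \frac{3}{7} * (k-9) (k+\frac{8}{3}) / [(k+4) (k+1)] - rational in k, leading ratio \frac{3}{7}; with t_0 = 1, classification follows.


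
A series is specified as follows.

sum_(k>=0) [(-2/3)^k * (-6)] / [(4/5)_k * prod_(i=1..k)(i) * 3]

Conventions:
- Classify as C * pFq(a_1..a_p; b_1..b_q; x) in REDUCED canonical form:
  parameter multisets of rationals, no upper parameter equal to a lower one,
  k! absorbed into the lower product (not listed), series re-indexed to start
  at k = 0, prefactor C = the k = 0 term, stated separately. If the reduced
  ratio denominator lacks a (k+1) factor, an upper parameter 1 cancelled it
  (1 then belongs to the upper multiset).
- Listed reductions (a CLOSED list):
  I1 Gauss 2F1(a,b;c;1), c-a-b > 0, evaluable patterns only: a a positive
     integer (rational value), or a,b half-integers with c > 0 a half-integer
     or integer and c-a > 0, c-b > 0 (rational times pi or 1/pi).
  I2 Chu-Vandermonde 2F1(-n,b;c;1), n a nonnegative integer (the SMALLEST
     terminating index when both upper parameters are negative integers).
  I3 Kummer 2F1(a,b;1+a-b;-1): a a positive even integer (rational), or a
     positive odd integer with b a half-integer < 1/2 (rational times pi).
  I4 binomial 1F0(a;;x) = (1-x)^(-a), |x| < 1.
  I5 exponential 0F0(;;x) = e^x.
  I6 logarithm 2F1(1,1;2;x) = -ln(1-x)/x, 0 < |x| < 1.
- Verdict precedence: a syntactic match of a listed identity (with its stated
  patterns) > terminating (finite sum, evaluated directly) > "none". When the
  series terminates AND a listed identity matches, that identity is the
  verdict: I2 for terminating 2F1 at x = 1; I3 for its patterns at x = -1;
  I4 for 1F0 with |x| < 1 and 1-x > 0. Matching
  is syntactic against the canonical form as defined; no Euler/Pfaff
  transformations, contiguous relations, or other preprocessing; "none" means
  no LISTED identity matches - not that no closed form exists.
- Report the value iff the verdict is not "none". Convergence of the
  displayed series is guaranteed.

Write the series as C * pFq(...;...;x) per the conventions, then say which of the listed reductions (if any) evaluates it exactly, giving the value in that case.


First insight: x = (-2/3) and the product of the first k integers (C = -2, x = -2/3) is k!.
Term ratio: r(k) = (-2/3) * 1 / [(k+4/5) (k+1)] ; factor over Q: parameters, x = (-2/3), and C = -2.

Prefactor -2, argument -2/3: 0F1 with upper {-} over lower {4/5}. Verdict: none here - no I1-I6 shape fits x = -2/3 with lower {4/5}.


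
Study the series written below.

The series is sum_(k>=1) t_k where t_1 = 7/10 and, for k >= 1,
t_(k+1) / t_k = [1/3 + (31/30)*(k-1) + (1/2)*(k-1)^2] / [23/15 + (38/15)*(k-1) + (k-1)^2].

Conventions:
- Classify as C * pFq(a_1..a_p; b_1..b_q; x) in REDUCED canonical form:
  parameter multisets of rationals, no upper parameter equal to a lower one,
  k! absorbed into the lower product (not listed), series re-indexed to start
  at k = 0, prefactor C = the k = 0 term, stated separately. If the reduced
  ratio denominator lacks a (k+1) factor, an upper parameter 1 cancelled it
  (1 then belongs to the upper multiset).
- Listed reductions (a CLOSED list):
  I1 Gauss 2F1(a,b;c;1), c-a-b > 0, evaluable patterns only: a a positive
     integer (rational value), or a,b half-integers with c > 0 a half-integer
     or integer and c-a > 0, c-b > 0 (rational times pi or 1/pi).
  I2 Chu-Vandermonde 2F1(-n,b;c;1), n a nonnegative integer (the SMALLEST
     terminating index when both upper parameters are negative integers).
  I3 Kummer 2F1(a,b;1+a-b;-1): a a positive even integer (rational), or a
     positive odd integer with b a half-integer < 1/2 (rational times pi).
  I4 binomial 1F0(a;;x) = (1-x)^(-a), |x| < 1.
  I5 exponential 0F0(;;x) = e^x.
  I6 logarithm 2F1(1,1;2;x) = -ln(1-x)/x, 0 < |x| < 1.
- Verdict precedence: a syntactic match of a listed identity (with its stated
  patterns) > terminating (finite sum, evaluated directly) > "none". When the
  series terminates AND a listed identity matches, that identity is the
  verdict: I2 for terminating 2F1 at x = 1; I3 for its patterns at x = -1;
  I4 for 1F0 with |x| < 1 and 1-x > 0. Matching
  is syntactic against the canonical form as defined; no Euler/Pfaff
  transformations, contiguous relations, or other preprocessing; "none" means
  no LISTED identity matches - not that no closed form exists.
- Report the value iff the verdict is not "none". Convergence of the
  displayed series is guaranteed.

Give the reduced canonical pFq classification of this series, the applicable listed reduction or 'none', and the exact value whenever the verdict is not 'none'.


The tell: with t_0 = 7/10, factor the ratio over Q (C = 7/10): negated roots = parameters.
Consecutive-term ratio: r(k) = (1/2) * (k+2/5) (k+5/3) / [(k+23/15) (k+1)] - rational in k, leading ratio (1/2); with t_0 = 7/10, classification follows.

Canonical form: C = 7/10 times 2F1 with upper {2/5, 5/3}, lower {23/15}, x = 1/2. Verdict: none - this 2F1 at x = 1/2 matches no listed pattern, and upper {2/5, 5/3} holds no stopper.


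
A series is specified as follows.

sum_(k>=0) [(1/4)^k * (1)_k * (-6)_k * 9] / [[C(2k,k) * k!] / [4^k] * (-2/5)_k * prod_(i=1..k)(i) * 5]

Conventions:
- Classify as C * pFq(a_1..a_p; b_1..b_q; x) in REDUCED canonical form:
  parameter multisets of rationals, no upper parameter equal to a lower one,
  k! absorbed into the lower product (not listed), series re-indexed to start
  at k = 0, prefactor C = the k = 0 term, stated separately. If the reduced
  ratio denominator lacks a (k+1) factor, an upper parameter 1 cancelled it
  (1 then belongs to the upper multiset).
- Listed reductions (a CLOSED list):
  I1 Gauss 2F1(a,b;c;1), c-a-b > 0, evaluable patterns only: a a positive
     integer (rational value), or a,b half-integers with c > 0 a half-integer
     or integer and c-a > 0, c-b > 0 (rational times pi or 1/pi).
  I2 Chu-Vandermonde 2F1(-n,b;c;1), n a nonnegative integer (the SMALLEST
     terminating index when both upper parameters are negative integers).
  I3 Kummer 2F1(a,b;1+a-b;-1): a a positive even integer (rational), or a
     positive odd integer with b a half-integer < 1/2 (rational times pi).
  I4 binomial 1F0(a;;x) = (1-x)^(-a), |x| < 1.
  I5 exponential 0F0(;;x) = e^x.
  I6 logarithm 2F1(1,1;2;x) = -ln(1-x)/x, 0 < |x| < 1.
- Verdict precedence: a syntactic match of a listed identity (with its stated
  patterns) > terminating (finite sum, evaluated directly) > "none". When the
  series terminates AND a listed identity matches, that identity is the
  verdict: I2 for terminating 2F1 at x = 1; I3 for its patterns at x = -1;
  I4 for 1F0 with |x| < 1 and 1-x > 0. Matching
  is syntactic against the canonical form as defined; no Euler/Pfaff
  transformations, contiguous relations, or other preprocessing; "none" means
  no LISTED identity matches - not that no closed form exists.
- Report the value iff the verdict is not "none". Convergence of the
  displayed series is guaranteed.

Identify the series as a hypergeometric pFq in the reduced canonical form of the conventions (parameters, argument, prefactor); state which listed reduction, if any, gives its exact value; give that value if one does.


Canonical form: C = 9/5 times 2F2 with upper {-6, 1}, lower {-2/5, 1/2}, x = 1/4. Verdict: terminating. (-6)_k vanishes past k = 6, leaving a 7-term sum, computed directly. Exact value: 38147023/44204160.

First insight: x = (1/4) and the constant factors (C = 9/5) combine into one prefactor.
Step ratio: r(k) = (1/4) * (k-6) (k+1) / [(k-2/5) (k+1/2) (k+1)] - rational; roots negated = parameters, x = (1/4), C = 9/5.


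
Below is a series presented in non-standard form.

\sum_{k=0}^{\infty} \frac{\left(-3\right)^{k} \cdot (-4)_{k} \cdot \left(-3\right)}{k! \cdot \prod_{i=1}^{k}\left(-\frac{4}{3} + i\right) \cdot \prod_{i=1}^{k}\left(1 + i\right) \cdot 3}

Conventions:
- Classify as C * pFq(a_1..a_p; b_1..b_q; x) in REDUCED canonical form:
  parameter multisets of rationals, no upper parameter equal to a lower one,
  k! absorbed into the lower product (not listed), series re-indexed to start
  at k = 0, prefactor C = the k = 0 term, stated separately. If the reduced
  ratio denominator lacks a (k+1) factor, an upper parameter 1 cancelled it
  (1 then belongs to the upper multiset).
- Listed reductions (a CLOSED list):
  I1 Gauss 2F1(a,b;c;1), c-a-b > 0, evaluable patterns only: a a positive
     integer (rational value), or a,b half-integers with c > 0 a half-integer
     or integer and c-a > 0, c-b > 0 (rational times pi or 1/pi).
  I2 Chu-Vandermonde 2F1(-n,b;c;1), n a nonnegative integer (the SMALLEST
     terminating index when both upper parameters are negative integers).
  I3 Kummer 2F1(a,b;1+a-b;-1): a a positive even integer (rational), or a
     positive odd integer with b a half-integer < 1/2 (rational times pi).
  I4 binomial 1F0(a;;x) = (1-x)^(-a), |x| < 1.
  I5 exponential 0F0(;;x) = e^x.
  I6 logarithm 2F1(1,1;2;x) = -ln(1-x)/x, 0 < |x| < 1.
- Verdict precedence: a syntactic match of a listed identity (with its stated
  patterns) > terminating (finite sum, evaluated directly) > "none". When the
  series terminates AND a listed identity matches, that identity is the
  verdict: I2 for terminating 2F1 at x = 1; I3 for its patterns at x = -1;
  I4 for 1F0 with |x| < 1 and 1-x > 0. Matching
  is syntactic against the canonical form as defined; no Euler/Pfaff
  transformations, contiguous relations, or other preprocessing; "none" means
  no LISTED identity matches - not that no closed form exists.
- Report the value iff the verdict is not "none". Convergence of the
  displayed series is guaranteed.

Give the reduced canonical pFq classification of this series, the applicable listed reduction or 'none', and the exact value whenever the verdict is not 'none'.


This is -1 * 1F2(-4; -\frac{1}{3}, 2; -3) in reduced canonical form. Verdict: terminating - upper parameter -4 makes this a finite sum (last index 4), evaluated exactly. Sum: \frac{225067}{3200}.

Key step: with t_0 = -1, the constant factors (prefactor -1) combine into one prefactor.
Ratio: r(k) = -3 * (k-4) / [(k-\frac{1}{3}) (k+2) (k+1)] - rational; roots negated = parameters, x = -3, C = -1.


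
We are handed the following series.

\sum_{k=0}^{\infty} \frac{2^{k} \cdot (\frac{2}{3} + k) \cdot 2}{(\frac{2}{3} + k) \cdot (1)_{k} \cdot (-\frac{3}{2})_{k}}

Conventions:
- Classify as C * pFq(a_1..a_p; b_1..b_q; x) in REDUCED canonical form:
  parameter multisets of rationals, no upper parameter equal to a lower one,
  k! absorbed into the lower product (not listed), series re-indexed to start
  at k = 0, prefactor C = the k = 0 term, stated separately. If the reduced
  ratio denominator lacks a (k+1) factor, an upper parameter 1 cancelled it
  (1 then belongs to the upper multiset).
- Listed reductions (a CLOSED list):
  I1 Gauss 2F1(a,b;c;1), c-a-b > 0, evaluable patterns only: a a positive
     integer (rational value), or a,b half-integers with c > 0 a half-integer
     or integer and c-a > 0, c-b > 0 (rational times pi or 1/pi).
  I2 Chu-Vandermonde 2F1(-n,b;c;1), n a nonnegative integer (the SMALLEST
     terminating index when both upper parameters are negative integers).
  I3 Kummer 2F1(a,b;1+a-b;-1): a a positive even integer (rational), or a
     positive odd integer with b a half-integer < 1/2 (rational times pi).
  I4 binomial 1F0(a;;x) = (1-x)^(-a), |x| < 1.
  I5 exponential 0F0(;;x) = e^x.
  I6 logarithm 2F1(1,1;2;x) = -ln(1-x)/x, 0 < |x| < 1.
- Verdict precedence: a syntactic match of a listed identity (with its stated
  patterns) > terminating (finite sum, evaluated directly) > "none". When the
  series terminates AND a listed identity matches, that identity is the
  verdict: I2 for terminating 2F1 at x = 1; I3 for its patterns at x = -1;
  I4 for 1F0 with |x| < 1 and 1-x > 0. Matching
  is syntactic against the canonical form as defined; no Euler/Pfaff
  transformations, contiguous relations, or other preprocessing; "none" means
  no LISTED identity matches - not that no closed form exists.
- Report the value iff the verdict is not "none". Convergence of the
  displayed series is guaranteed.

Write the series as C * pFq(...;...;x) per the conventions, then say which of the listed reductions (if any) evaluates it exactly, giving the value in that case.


This is 2 * 0F1(-; -\frac{3}{2}; 2) in reduced canonical form. Verdict: none. Every listed pattern misses the 0F1 form at 2, upper {-}.

The tell: t_0 being 2, the factor k + 2/3 cancels (top and bottom), leaving C = 2, x = 2.
Step ratio: r(k) = 2 * 1 / [(k-\frac{3}{2}) (k+1)] ; factor over Q: parameters, x = 2, and C = 2.


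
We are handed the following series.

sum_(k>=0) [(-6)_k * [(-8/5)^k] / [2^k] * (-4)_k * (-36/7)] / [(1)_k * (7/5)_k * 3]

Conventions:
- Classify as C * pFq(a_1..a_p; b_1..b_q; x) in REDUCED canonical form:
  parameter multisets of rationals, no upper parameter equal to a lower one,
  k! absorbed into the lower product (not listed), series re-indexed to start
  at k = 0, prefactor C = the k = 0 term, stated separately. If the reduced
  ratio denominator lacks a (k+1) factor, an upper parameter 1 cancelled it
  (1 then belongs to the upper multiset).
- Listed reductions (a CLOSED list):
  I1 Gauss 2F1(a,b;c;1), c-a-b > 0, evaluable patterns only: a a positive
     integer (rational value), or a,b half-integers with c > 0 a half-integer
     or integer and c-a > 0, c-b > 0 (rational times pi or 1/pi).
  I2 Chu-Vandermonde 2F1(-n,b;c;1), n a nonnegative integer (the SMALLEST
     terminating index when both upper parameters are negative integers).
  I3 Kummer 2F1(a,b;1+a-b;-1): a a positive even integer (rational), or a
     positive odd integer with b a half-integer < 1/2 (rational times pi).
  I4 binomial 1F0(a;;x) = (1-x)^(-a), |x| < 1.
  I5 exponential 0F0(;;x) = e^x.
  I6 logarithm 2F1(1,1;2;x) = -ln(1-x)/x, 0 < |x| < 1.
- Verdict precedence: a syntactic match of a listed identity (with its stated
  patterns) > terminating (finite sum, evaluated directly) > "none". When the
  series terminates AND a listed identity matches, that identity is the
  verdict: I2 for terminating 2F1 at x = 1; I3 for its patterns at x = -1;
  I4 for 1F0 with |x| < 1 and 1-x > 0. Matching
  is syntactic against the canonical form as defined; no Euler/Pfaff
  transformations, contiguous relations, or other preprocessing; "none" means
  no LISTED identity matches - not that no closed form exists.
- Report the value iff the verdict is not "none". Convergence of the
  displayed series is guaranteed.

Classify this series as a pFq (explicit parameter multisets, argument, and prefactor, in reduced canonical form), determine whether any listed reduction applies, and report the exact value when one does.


Key step: t_0 being -12/7, the two k-th powers (C = -12/7) combine into one argument.
Adjacent-term ratio: r(k) = (-4/5) * (k-6) (k-4) / [(k+7/5) (k+1)] - rational in k, leading ratio (-4/5); with t_0 = -12/7, classification follows.

Canonical form: C = -12/7 times 2F1 with upper {-6, -4}, lower {7/5}, x = -4/5. Verdict: terminating - upper -4 stops the sum at k = 4; the 5 terms are added exactly. Hence: -47004/9163.
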